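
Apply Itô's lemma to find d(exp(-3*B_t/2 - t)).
d(exp(-3*B_t/2 - t)) = (exp(-3*B_t/2 - t)/8) dt + (-3*exp(-3*B_t/2 - t)/2) dB_t

Itô's formula for f(t, x): d f(t, B_t) = (f_t + (1/2) f_xx) dt + f_x dB_t. Compute partials of f(t, x) = exp(-t - 3*x/2):
  f_t(t,x)  = -exp(-t - 3*x/2)
  f_x(t,x)  = -3*exp(-t - 3*x/2)/2
  f_xx(t,x) = 9*exp(-t - 3*x/2)/4
Assemble drift = f_t + (1/2) f_xx = exp(-t - 3*x/2)/8 and diffusion = f_x = -3*exp(-t - 3*x/2)/2. Substituting x = B_t:
  d(exp(-3*B_t/2 - t)) = (exp(-3*B_t/2 - t)/8) dt + (-3*exp(-3*B_t/2 - t)/2) dB_t.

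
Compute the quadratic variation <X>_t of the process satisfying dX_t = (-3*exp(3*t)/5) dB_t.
<X>_t = 3*exp(6*t)/50 - 3/50

For an Itô process dX_t = a(t) dt + b(t) dB_t, the quadratic variation is <X>_t = int_0^t b(s)^2 ds (the drift term does not contribute). Here b(s) = -3*exp(3*s)/5, so
  b(s)^2 = 9*exp(6*s)/25.
Integrating from 0 to t:
  <X>_t = int_0^t (9*exp(6*s)/25) ds = 3*exp(6*t)/50 - 3/50.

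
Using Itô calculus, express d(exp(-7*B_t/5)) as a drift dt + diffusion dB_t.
d(exp(-7*B_t/5)) = (49*exp(-7*B_t/5)/50) dt + (-7*exp(-7*B_t/5)/5) dB_t

Itô's formula for f(B_t) gives d f(B_t) = f'(B_t) dB_t + (1/2) f''(B_t) dt. Compute derivatives of f(x) = exp(-7*x/5):
  f'(x)  = -7*exp(-7*x/5)/5
  f''(x) = 49*exp(-7*x/5)/25
Substitute x = B_t and multiply the f'' term by 1/2:
  drift     = (1/2) * (49*exp(-7*x/5)/25) evaluated at B_t = 49*exp(-7*B_t/5)/50
  diffusion = (-7*exp(-7*x/5)/5) evaluated at B_t = -7*exp(-7*B_t/5)/5
Therefore d(exp(-7*B_t/5)) = (49*exp(-7*B_t/5)/50) dt + (-7*exp(-7*B_t/5)/5) dB_t.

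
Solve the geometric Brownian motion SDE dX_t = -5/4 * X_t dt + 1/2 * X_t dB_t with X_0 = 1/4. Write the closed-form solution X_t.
X_t = 1/4 * exp((-11/8) * t + (1/2) * B_t)

For GBM dX = mu X dt + sigma X dB with X_0 = x_0, apply Itô to Y = log X: dY = (mu - sigma^2/2) dt + sigma dB, so Y_t = log(x_0) + (mu - sigma^2/2) t + sigma B_t and hence X_t = x_0 * exp((mu - sigma^2/2) t + sigma B_t).
With mu = -5/4, sigma = 1/2, x_0 = 1/4, this gives:
  X_t = 1/4 * exp((-11/8) * t + (1/2) * B_t).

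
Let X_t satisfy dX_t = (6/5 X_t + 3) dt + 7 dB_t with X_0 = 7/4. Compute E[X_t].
E[X_t] = 17*exp(6*t/5)/4 - 5/2

Taking expectations and using E[dB_t] = 0, the mean m(t) = E[X_t] satisfies the ODE m'(t) = a m(t) + b with m(0) = x_0. With a = 6/5, b = 3, x_0 = 7/4, the solution is
  m(t) = x_0 * exp(a t) + (b/a) * (exp(a t) - 1)
       = (7/4) * exp((6/5) t) + (3/(6/5)) * (exp((6/5) t) - 1)
       = 17*exp(6*t/5)/4 - 5/2.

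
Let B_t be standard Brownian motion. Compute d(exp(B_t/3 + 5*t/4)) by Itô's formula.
d(exp(B_t/3 + 5*t/4)) = (47*exp(B_t/3 + 5*t/4)/36) dt + (exp(B_t/3 + 5*t/4)/3) dB_t

Itô's formula for f(t, x): d f(t, B_t) = (f_t + (1/2) f_xx) dt + f_x dB_t. Compute partials of f(t, x) = exp(5*t/4 + x/3):
  f_t(t,x)  = 5*exp(5*t/4 + x/3)/4
  f_x(t,x)  = exp(5*t/4 + x/3)/3
  f_xx(t,x) = exp(5*t/4 + x/3)/9
Assemble drift = f_t + (1/2) f_xx = 47*exp(5*t/4 + x/3)/36 and diffusion = f_x = exp(5*t/4 + x/3)/3. Substituting x = B_t:
  d(exp(B_t/3 + 5*t/4)) = (47*exp(B_t/3 + 5*t/4)/36) dt + (exp(B_t/3 + 5*t/4)/3) dB_t.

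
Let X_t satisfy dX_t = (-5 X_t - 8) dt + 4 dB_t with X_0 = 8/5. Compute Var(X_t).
Var(X_t) = 8/5 - 8*exp(-10*t)/5

The variance V(t) = Var(X_t) satisfies V'(t) = 2 a V(t) + c^2 with V(0) = 0 (drift coefficient is linear in X, diffusion is constant). With a = -5, c = 4, the solution is
  V(t) = (c^2 / (2 a)) * (exp(2 a t) - 1)
       = (4^2 / (2*(-5))) * (exp((-10) t) - 1)
       = 8/5 - 8*exp(-10*t)/5.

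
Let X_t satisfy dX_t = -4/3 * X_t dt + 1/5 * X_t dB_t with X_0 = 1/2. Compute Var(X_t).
Var(X_t) = (exp(t/25) - 1)*exp(-8*t/3)/4

For GBM dX = mu X dt + sigma X dB with X_0 = x_0, apply Itô to Y = log X: dY = (mu - sigma^2/2) dt + sigma dB, so Y_t = log(x_0) + (mu - sigma^2/2) t + sigma B_t and hence X_t = x_0 * exp((mu - sigma^2/2) t + sigma B_t).
With mu = -4/3, sigma = 1/5, x_0 = 1/2, this gives:
  X_t = 1/2 * exp((-203/150) * t + (1/5) * B_t).
Since sigma*B_t ~ Normal(0, sigma^2 t), E[exp(sigma*B_t)] = exp(sigma^2 t / 2); so E[X_t] = x_0 * exp((mu - sigma^2/2) t) * exp(sigma^2 t / 2) = x_0 * exp(mu t) = exp(-4*t/3)/2.
Var(X_t) = E[X_t^2] - (E[X_t])^2 = x_0^2 * exp(2 mu t) * (exp(sigma^2 t) - 1) = (exp(t/25) - 1)*exp(-8*t/3)/4.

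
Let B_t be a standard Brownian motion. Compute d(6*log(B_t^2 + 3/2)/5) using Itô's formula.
d(6*log(B_t^2 + 3/2)/5) = (12*(3 - 2*B_t^2)/(5*(2*B_t^2 + 3)^2)) dt + (24*B_t/(5*(2*B_t^2 + 3))) dB_t

Itô's formula for f(B_t) gives d f(B_t) = f'(B_t) dB_t + (1/2) f''(B_t) dt. Compute derivatives of f(x) = 6*log(x^2 + 3/2)/5:
  f'(x)  = 24*x/(5*(2*x^2 + 3))
  f''(x) = 24*(3 - 2*x^2)/(5*(2*x^2 + 3)^2)
Substitute x = B_t and multiply the f'' term by 1/2:
  drift     = (1/2) * (24*(3 - 2*x^2)/(5*(2*x^2 + 3)^2)) evaluated at B_t = 12*(3 - 2*B_t^2)/(5*(2*B_t^2 + 3)^2)
  diffusion = (24*x/(5*(2*x^2 + 3))) evaluated at B_t = 24*B_t/(5*(2*B_t^2 + 3))
Therefore d(6*log(B_t^2 + 3/2)/5) = (12*(3 - 2*B_t^2)/(5*(2*B_t^2 + 3)^2)) dt + (24*B_t/(5*(2*B_t^2 + 3))) dB_t.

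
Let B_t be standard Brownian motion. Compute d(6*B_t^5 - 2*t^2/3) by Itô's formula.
d(6*B_t^5 - 2*t^2/3) = (60*B_t^3 - 4*t/3) dt + (30*B_t^4) dB_t

Itô's formula for f(t, x): d f(t, B_t) = (f_t + (1/2) f_xx) dt + f_x dB_t. Compute partials of f(t, x) = -2*t^2/3 + 6*x^5:
  f_t(t,x)  = -4*t/3
  f_x(t,x)  = 30*x^4
  f_xx(t,x) = 120*x^3
Assemble drift = f_t + (1/2) f_xx = -4*t/3 + 60*x^3 and diffusion = f_x = 30*x^4. Substituting x = B_t:
  d(6*B_t^5 - 2*t^2/3) = (60*B_t^3 - 4*t/3) dt + (30*B_t^4) dB_t.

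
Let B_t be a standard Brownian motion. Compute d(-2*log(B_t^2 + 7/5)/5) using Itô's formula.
d(-2*log(B_t^2 + 7/5)/5) = (2*(5*B_t^2 - 7)/(5*B_t^2 + 7)^2) dt + (-4*B_t/(5*B_t^2 + 7)) dB_t

Itô's formula for f(B_t) gives d f(B_t) = f'(B_t) dB_t + (1/2) f''(B_t) dt. Compute derivatives of f(x) = -2*log(x^2 + 7/5)/5:
  f'(x)  = -4*x/(5*x^2 + 7)
  f''(x) = 4*(5*x^2 - 7)/(5*x^2 + 7)^2
Substitute x = B_t and multiply the f'' term by 1/2:
  drift     = (1/2) * (4*(5*x^2 - 7)/(5*x^2 + 7)^2) evaluated at B_t = 2*(5*B_t^2 - 7)/(5*B_t^2 + 7)^2
  diffusion = (-4*x/(5*x^2 + 7)) evaluated at B_t = -4*B_t/(5*B_t^2 + 7)
Therefore d(-2*log(B_t^2 + 7/5)/5) = (2*(5*B_t^2 - 7)/(5*B_t^2 + 7)^2) dt + (-4*B_t/(5*B_t^2 + 7)) dB_t.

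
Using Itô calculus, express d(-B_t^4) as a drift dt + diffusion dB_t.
d(-B_t^4) = (-6*B_t^2) dt + (-4*B_t^3) dB_t

Itô's formula for f(B_t) gives d f(B_t) = f'(B_t) dB_t + (1/2) f''(B_t) dt. Compute derivatives of f(x) = -x^4:
  f'(x)  = -4*x^3
  f''(x) = -12*x^2
Substitute x = B_t and multiply the f'' term by 1/2:
  drift     = (1/2) * (-12*x^2) evaluated at B_t = -6*B_t^2
  diffusion = (-4*x^3) evaluated at B_t = -4*B_t^3
Therefore d(-B_t^4) = (-6*B_t^2) dt + (-4*B_t^3) dB_t.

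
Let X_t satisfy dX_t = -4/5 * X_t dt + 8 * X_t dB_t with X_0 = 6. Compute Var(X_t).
Var(X_t) = (36*exp(64*t) - 36)*exp(-8*t/5)

For GBM dX = mu X dt + sigma X dB with X_0 = x_0, apply Itô to Y = log X: dY = (mu - sigma^2/2) dt + sigma dB, so Y_t = log(x_0) + (mu - sigma^2/2) t + sigma B_t and hence X_t = x_0 * exp((mu - sigma^2/2) t + sigma B_t).
With mu = -4/5, sigma = 8, x_0 = 6, this gives:
  X_t = 6 * exp((-164/5) * t + (8) * B_t).
Since sigma*B_t ~ Normal(0, sigma^2 t), E[exp(sigma*B_t)] = exp(sigma^2 t / 2); so E[X_t] = x_0 * exp((mu - sigma^2/2) t) * exp(sigma^2 t / 2) = x_0 * exp(mu t) = 6*exp(-4*t/5).
Var(X_t) = E[X_t^2] - (E[X_t])^2 = x_0^2 * exp(2 mu t) * (exp(sigma^2 t) - 1) = (36*exp(64*t) - 36)*exp(-8*t/5).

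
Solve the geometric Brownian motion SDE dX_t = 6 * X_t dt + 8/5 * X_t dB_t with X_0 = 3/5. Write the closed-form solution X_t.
X_t = 3/5 * exp((118/25) * t + (8/5) * B_t)

For GBM dX = mu X dt + sigma X dB with X_0 = x_0, apply Itô to Y = log X: dY = (mu - sigma^2/2) dt + sigma dB, so Y_t = log(x_0) + (mu - sigma^2/2) t + sigma B_t and hence X_t = x_0 * exp((mu - sigma^2/2) t + sigma B_t).
With mu = 6, sigma = 8/5, x_0 = 3/5, this gives:
  X_t = 3/5 * exp((118/25) * t + (8/5) * B_t).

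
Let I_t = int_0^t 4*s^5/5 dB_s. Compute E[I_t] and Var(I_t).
E[I_t] = 0; Var(I_t) = 16*t^11/275

The Itô integral of a deterministic integrand f(s) has mean 0 because each increment f(s) * (B_{s+ds} - B_s) has mean 0. By the Itô isometry:
  Var( int_0^t f(s) dB_s ) = E[ (int_0^t f(s) dB_s)^2 ] = int_0^t f(s)^2 ds.
Here f(s) = 4*s^5/5, so f(s)^2 = 16*s^10/25. Integrate:
  int_0^t (16*s^10/25) ds = 16*t^11/275.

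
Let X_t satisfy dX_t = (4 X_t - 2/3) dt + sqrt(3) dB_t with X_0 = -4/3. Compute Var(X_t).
Var(X_t) = 3*exp(8*t)/8 - 3/8

The variance V(t) = Var(X_t) satisfies V'(t) = 2 a V(t) + c^2 with V(0) = 0 (drift coefficient is linear in X, diffusion is constant). With a = 4, c = sqrt(3), the solution is
  V(t) = (c^2 / (2 a)) * (exp(2 a t) - 1)
       = (sqrt(3)^2 / (2*4)) * (exp(8 t) - 1)
       = 3*exp(8*t)/8 - 3/8.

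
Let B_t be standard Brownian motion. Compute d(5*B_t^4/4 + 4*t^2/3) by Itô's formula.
d(5*B_t^4/4 + 4*t^2/3) = (15*B_t^2/2 + 8*t/3) dt + (5*B_t^3) dB_t

Itô's formula for f(t, x): d f(t, B_t) = (f_t + (1/2) f_xx) dt + f_x dB_t. Compute partials of f(t, x) = 4*t^2/3 + 5*x^4/4:
  f_t(t,x)  = 8*t/3
  f_x(t,x)  = 5*x^3
  f_xx(t,x) = 15*x^2
Assemble drift = f_t + (1/2) f_xx = 8*t/3 + 15*x^2/2 and diffusion = f_x = 5*x^3. Substituting x = B_t:
  d(5*B_t^4/4 + 4*t^2/3) = (15*B_t^2/2 + 8*t/3) dt + (5*B_t^3) dB_t.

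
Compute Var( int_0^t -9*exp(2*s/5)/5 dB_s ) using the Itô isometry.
Var = 81*exp(4*t/5)/20 - 81/20

The Itô integral of a deterministic integrand f(s) has mean 0 because each increment f(s) * (B_{s+ds} - B_s) has mean 0. By the Itô isometry:
  Var( int_0^t f(s) dB_s ) = E[ (int_0^t f(s) dB_s)^2 ] = int_0^t f(s)^2 ds.
Here f(s) = -9*exp(2*s/5)/5, so f(s)^2 = 81*exp(4*s/5)/25. Integrate:
  int_0^t (81*exp(4*s/5)/25) ds = 81*exp(4*t/5)/20 - 81/20.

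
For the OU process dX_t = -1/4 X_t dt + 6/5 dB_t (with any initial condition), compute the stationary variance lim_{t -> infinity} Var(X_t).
lim Var(X_t) = 72/25

The OU SDE dX = -theta X dt + sigma dB admits the integrating factor exp(theta t): d(exp(theta t) X_t) = sigma exp(theta t) dB_t. Integrating from 0 to t gives X_t = x_0 * exp(-theta t) + sigma * int_0^t exp(-theta (t-s)) dB_s for any initial x_0. The Itô integral has variance (by the Itô isometry) sigma^2 * int_0^t exp(-2 theta (t - s)) ds = sigma^2 * (1 - exp(-2 theta t)) / (2 theta), independent of x_0.
With theta = 1/4, sigma = 6/5:
  Var(X_t) = (6/5)^2 * (1 - exp(-2*1/4 t)) / (2 * 1/4) = 72/25 - 72*exp(-t/2)/25.
As t -> infinity, exp(-2*1/4 t) -> 0, so the stationary variance is sigma^2 / (2 theta) = 72/25.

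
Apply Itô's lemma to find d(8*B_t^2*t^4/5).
d(8*B_t^2*t^4/5) = (8*t^3*(4*B_t^2 + t)/5) dt + (16*B_t*t^4/5) dB_t

Itô's formula for f(t, x): d f(t, B_t) = (f_t + (1/2) f_xx) dt + f_x dB_t. Compute partials of f(t, x) = 8*t^4*x^2/5:
  f_t(t,x)  = 32*t^3*x^2/5
  f_x(t,x)  = 16*t^4*x/5
  f_xx(t,x) = 16*t^4/5
Assemble drift = f_t + (1/2) f_xx = 8*t^3*(t + 4*x^2)/5 and diffusion = f_x = 16*t^4*x/5. Substituting x = B_t:
  d(8*B_t^2*t^4/5) = (8*t^3*(4*B_t^2 + t)/5) dt + (16*B_t*t^4/5) dB_t.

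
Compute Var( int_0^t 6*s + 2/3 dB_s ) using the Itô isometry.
Var = 4*t*(27*t^2 + 9*t + 1)/9

The Itô integral of a deterministic integrand f(s) has mean 0 because each increment f(s) * (B_{s+ds} - B_s) has mean 0. By the Itô isometry:
  Var( int_0^t f(s) dB_s ) = E[ (int_0^t f(s) dB_s)^2 ] = int_0^t f(s)^2 ds.
Here f(s) = 6*s + 2/3, so f(s)^2 = 4*(9*s + 1)^2/9. Integrate:
  int_0^t (4*(9*s + 1)^2/9) ds = 4*t*(27*t^2 + 9*t + 1)/9.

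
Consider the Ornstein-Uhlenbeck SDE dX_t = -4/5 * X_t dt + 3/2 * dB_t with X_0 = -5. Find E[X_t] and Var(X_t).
E[X_t] = -5*exp(-4*t/5); Var(X_t) = 45/32 - 45*exp(-8*t/5)/32

The OU SDE dX = -theta X dt + sigma dB admits the integrating factor exp(theta t): d(exp(theta t) X_t) = sigma exp(theta t) dB_t. Integrating from 0 to t:
  X_t = x_0 * exp(-theta t) + sigma * int_0^t exp(-theta (t-s)) dB_s.
The Itô integral has mean 0 and (by the Itô isometry) variance sigma^2 * int_0^t exp(-2 theta (t - s)) ds = sigma^2 * (1 - exp(-2 theta t)) / (2 theta).
With theta = 4/5, sigma = 3/2, x_0 = -5:
  E[X_t] = -5 * exp(-4/5 t) = -5*exp(-4*t/5)
  Var(X_t) = (3/2)^2 * (1 - exp(-2*4/5 t)) / (2 * 4/5) = 45/32 - 45*exp(-8*t/5)/32.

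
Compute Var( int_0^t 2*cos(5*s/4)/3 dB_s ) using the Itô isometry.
Var = 2*t/9 + 4*sin(5*t/2)/45

The Itô integral of a deterministic integrand f(s) has mean 0 because each increment f(s) * (B_{s+ds} - B_s) has mean 0. By the Itô isometry:
  Var( int_0^t f(s) dB_s ) = E[ (int_0^t f(s) dB_s)^2 ] = int_0^t f(s)^2 ds.
Here f(s) = 2*cos(5*s/4)/3, so f(s)^2 = 4*cos(5*s/4)^2/9. Integrate:
  int_0^t (4*cos(5*s/4)^2/9) ds = 2*t/9 + 4*sin(5*t/2)/45.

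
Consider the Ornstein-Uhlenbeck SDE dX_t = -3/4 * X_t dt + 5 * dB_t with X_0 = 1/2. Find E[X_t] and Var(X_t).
E[X_t] = exp(-3*t/4)/2; Var(X_t) = 50/3 - 50*exp(-3*t/2)/3

The OU SDE dX = -theta X dt + sigma dB admits the integrating factor exp(theta t): d(exp(theta t) X_t) = sigma exp(theta t) dB_t. Integrating from 0 to t:
  X_t = x_0 * exp(-theta t) + sigma * int_0^t exp(-theta (t-s)) dB_s.
The Itô integral has mean 0 and (by the Itô isometry) variance sigma^2 * int_0^t exp(-2 theta (t - s)) ds = sigma^2 * (1 - exp(-2 theta t)) / (2 theta).
With theta = 3/4, sigma = 5, x_0 = 1/2:
  E[X_t] = 1/2 * exp(-3/4 t) = exp(-3*t/4)/2
  Var(X_t) = (5)^2 * (1 - exp(-2*3/4 t)) / (2 * 3/4) = 50/3 - 50*exp(-3*t/2)/3.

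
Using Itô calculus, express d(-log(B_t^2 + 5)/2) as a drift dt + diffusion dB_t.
d(-log(B_t^2 + 5)/2) = ((B_t^2 - 5)/(2*(B_t^2 + 5)^2)) dt + (-B_t/(B_t^2 + 5)) dB_t

Itô's formula for f(B_t) gives d f(B_t) = f'(B_t) dB_t + (1/2) f''(B_t) dt. Compute derivatives of f(x) = -log(x^2 + 5)/2:
  f'(x)  = -x/(x^2 + 5)
  f''(x) = (x^2 - 5)/(x^2 + 5)^2
Substitute x = B_t and multiply the f'' term by 1/2:
  drift     = (1/2) * ((x^2 - 5)/(x^2 + 5)^2) evaluated at B_t = (B_t^2 - 5)/(2*(B_t^2 + 5)^2)
  diffusion = (-x/(x^2 + 5)) evaluated at B_t = -B_t/(B_t^2 + 5)
Therefore d(-log(B_t^2 + 5)/2) = ((B_t^2 - 5)/(2*(B_t^2 + 5)^2)) dt + (-B_t/(B_t^2 + 5)) dB_t.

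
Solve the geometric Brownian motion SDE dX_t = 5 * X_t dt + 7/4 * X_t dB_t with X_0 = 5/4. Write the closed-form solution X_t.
X_t = 5/4 * exp((111/32) * t + (7/4) * B_t)

For GBM dX = mu X dt + sigma X dB with X_0 = x_0, apply Itô to Y = log X: dY = (mu - sigma^2/2) dt + sigma dB, so Y_t = log(x_0) + (mu - sigma^2/2) t + sigma B_t and hence X_t = x_0 * exp((mu - sigma^2/2) t + sigma B_t).
With mu = 5, sigma = 7/4, x_0 = 5/4, this gives:
  X_t = 5/4 * exp((111/32) * t + (7/4) * B_t).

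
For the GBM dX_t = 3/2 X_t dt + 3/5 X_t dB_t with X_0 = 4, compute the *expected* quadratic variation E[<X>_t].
E[<X>_t] = 12*exp(84*t/25)/7 - 12/7

<X>_t = int_0^t ((3/5) * X_s)^2 ds. Taking expectation inside the integral: E[<X>_t] = (3/5)^2 * int_0^t E[X_s^2] ds. For GBM, E[X_s^2] = x_0^2 * exp((2 mu + sigma^2) s). Integrating:
  E[<X>_t] = (3/5)^2 * 4^2 * (exp((2*(3/2) + (3/5)^2) t) - 1) / (2*(3/2) + (3/5)^2)
           = (3/5)^2 * 4^2 * (exp((84/25) t) - 1) / (84/25) = 12*exp(84*t/25)/7 - 12/7.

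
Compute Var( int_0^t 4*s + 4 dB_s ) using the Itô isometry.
Var = 16*t*(t^2 + 3*t + 3)/3

The Itô integral of a deterministic integrand f(s) has mean 0 because each increment f(s) * (B_{s+ds} - B_s) has mean 0. By the Itô isometry:
  Var( int_0^t f(s) dB_s ) = E[ (int_0^t f(s) dB_s)^2 ] = int_0^t f(s)^2 ds.
Here f(s) = 4*s + 4, so f(s)^2 = 16*(s + 1)^2. Integrate:
  int_0^t (16*(s + 1)^2) ds = 16*t*(t^2 + 3*t + 3)/3.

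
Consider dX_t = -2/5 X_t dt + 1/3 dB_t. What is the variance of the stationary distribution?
lim Var(X_t) = 5/36

The OU SDE dX = -theta X dt + sigma dB admits the integrating factor exp(theta t): d(exp(theta t) X_t) = sigma exp(theta t) dB_t. Integrating from 0 to t gives X_t = x_0 * exp(-theta t) + sigma * int_0^t exp(-theta (t-s)) dB_s for any initial x_0. The Itô integral has variance (by the Itô isometry) sigma^2 * int_0^t exp(-2 theta (t - s)) ds = sigma^2 * (1 - exp(-2 theta t)) / (2 theta), independent of x_0.
With theta = 2/5, sigma = 1/3:
  Var(X_t) = (1/3)^2 * (1 - exp(-2*2/5 t)) / (2 * 2/5) = 5/36 - 5*exp(-4*t/5)/36.
As t -> infinity, exp(-2*2/5 t) -> 0, so the stationary variance is sigma^2 / (2 theta) = 5/36.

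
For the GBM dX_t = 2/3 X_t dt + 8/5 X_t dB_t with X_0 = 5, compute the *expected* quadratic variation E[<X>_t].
E[<X>_t] = 1200*exp(292*t/75)/73 - 1200/73

<X>_t = int_0^t ((8/5) * X_s)^2 ds. Taking expectation inside the integral: E[<X>_t] = (8/5)^2 * int_0^t E[X_s^2] ds. For GBM, E[X_s^2] = x_0^2 * exp((2 mu + sigma^2) s). Integrating:
  E[<X>_t] = (8/5)^2 * 5^2 * (exp((2*(2/3) + (8/5)^2) t) - 1) / (2*(2/3) + (8/5)^2)
           = (8/5)^2 * 5^2 * (exp((292/75) t) - 1) / (292/75) = 1200*exp(292*t/75)/73 - 1200/73.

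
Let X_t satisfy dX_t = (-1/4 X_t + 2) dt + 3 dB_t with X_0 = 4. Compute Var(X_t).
Var(X_t) = 18 - 18*exp(-t/2)

The variance V(t) = Var(X_t) satisfies V'(t) = 2 a V(t) + c^2 with V(0) = 0 (drift coefficient is linear in X, diffusion is constant). With a = -1/4, c = 3, the solution is
  V(t) = (c^2 / (2 a)) * (exp(2 a t) - 1)
       = (3^2 / (2*(-1/4))) * (exp((-1/2) t) - 1)
       = 18 - 18*exp(-t/2).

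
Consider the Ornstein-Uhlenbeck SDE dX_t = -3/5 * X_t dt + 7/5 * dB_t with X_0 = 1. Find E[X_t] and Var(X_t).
E[X_t] = exp(-3*t/5); Var(X_t) = 49/30 - 49*exp(-6*t/5)/30

The OU SDE dX = -theta X dt + sigma dB admits the integrating factor exp(theta t): d(exp(theta t) X_t) = sigma exp(theta t) dB_t. Integrating from 0 to t:
  X_t = x_0 * exp(-theta t) + sigma * int_0^t exp(-theta (t-s)) dB_s.
The Itô integral has mean 0 and (by the Itô isometry) variance sigma^2 * int_0^t exp(-2 theta (t - s)) ds = sigma^2 * (1 - exp(-2 theta t)) / (2 theta).
With theta = 3/5, sigma = 7/5, x_0 = 1:
  E[X_t] = 1 * exp(-3/5 t) = exp(-3*t/5)
  Var(X_t) = (7/5)^2 * (1 - exp(-2*3/5 t)) / (2 * 3/5) = 49/30 - 49*exp(-6*t/5)/30.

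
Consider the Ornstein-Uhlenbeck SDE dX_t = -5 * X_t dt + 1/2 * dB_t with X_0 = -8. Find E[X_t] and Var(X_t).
E[X_t] = -8*exp(-5*t); Var(X_t) = 1/40 - exp(-10*t)/40

The OU SDE dX = -theta X dt + sigma dB admits the integrating factor exp(theta t): d(exp(theta t) X_t) = sigma exp(theta t) dB_t. Integrating from 0 to t:
  X_t = x_0 * exp(-theta t) + sigma * int_0^t exp(-theta (t-s)) dB_s.
The Itô integral has mean 0 and (by the Itô isometry) variance sigma^2 * int_0^t exp(-2 theta (t - s)) ds = sigma^2 * (1 - exp(-2 theta t)) / (2 theta).
With theta = 5, sigma = 1/2, x_0 = -8:
  E[X_t] = -8 * exp(-5 t) = -8*exp(-5*t)
  Var(X_t) = (1/2)^2 * (1 - exp(-2*5 t)) / (2 * 5) = 1/40 - exp(-10*t)/40.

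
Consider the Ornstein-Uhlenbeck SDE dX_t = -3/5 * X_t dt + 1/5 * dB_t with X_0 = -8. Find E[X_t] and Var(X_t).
E[X_t] = -8*exp(-3*t/5); Var(X_t) = 1/30 - exp(-6*t/5)/30

The OU SDE dX = -theta X dt + sigma dB admits the integrating factor exp(theta t): d(exp(theta t) X_t) = sigma exp(theta t) dB_t. Integrating from 0 to t:
  X_t = x_0 * exp(-theta t) + sigma * int_0^t exp(-theta (t-s)) dB_s.
The Itô integral has mean 0 and (by the Itô isometry) variance sigma^2 * int_0^t exp(-2 theta (t - s)) ds = sigma^2 * (1 - exp(-2 theta t)) / (2 theta).
With theta = 3/5, sigma = 1/5, x_0 = -8:
  E[X_t] = -8 * exp(-3/5 t) = -8*exp(-3*t/5)
  Var(X_t) = (1/5)^2 * (1 - exp(-2*3/5 t)) / (2 * 3/5) = 1/30 - exp(-6*t/5)/30.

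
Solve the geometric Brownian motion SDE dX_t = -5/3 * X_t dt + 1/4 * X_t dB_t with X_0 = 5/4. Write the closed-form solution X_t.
X_t = 5/4 * exp((-163/96) * t + (1/4) * B_t)

For GBM dX = mu X dt + sigma X dB with X_0 = x_0, apply Itô to Y = log X: dY = (mu - sigma^2/2) dt + sigma dB, so Y_t = log(x_0) + (mu - sigma^2/2) t + sigma B_t and hence X_t = x_0 * exp((mu - sigma^2/2) t + sigma B_t).
With mu = -5/3, sigma = 1/4, x_0 = 5/4, this gives:
  X_t = 5/4 * exp((-163/96) * t + (1/4) * B_t).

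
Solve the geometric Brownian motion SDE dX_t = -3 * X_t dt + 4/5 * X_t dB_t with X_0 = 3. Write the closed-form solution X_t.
X_t = 3 * exp((-83/25) * t + (4/5) * B_t)

For GBM dX = mu X dt + sigma X dB with X_0 = x_0, apply Itô to Y = log X: dY = (mu - sigma^2/2) dt + sigma dB, so Y_t = log(x_0) + (mu - sigma^2/2) t + sigma B_t and hence X_t = x_0 * exp((mu - sigma^2/2) t + sigma B_t).
With mu = -3, sigma = 4/5, x_0 = 3, this gives:
  X_t = 3 * exp((-83/25) * t + (4/5) * B_t).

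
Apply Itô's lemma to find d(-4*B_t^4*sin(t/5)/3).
d(-4*B_t^4*sin(t/5)/3) = (-4*B_t^2*(B_t^2*cos(t/5) + 30*sin(t/5))/15) dt + (-16*B_t^3*sin(t/5)/3) dB_t

Itô's formula for f(t, x): d f(t, B_t) = (f_t + (1/2) f_xx) dt + f_x dB_t. Compute partials of f(t, x) = -4*x^4*sin(t/5)/3:
  f_t(t,x)  = -4*x^4*cos(t/5)/15
  f_x(t,x)  = -16*x^3*sin(t/5)/3
  f_xx(t,x) = -16*x^2*sin(t/5)
Assemble drift = f_t + (1/2) f_xx = -4*x^2*(x^2*cos(t/5) + 30*sin(t/5))/15 and diffusion = f_x = -16*x^3*sin(t/5)/3. Substituting x = B_t:
  d(-4*B_t^4*sin(t/5)/3) = (-4*B_t^2*(B_t^2*cos(t/5) + 30*sin(t/5))/15) dt + (-16*B_t^3*sin(t/5)/3) dB_t.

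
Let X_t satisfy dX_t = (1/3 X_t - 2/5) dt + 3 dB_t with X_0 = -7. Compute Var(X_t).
Var(X_t) = 27*exp(2*t/3)/2 - 27/2

The variance V(t) = Var(X_t) satisfies V'(t) = 2 a V(t) + c^2 with V(0) = 0 (drift coefficient is linear in X, diffusion is constant). With a = 1/3, c = 3, the solution is
  V(t) = (c^2 / (2 a)) * (exp(2 a t) - 1)
       = (3^2 / (2*(1/3))) * (exp((2/3) t) - 1)
       = 27*exp(2*t/3)/2 - 27/2.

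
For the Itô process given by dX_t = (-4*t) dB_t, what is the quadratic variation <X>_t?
<X>_t = 16*t^3/3

For an Itô process dX_t = a(t) dt + b(t) dB_t, the quadratic variation is <X>_t = int_0^t b(s)^2 ds (the drift term does not contribute). Here b(s) = -4*s, so
  b(s)^2 = 16*s^2.
Integrating from 0 to t:
  <X>_t = int_0^t (16*s^2) ds = 16*t^3/3.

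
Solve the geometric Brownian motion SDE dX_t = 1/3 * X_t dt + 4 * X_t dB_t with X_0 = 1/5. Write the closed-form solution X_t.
X_t = 1/5 * exp((-23/3) * t + (4) * B_t)

For GBM dX = mu X dt + sigma X dB with X_0 = x_0, apply Itô to Y = log X: dY = (mu - sigma^2/2) dt + sigma dB, so Y_t = log(x_0) + (mu - sigma^2/2) t + sigma B_t and hence X_t = x_0 * exp((mu - sigma^2/2) t + sigma B_t).
With mu = 1/3, sigma = 4, x_0 = 1/5, this gives:
  X_t = 1/5 * exp((-23/3) * t + (4) * B_t).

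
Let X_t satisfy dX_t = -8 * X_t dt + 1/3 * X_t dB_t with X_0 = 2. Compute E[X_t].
E[X_t] = 2*exp(-8*t)

For GBM dX = mu X dt + sigma X dB with X_0 = x_0, apply Itô to Y = log X: dY = (mu - sigma^2/2) dt + sigma dB, so Y_t = log(x_0) + (mu - sigma^2/2) t + sigma B_t and hence X_t = x_0 * exp((mu - sigma^2/2) t + sigma B_t).
With mu = -8, sigma = 1/3, x_0 = 2, this gives:
  X_t = 2 * exp((-145/18) * t + (1/3) * B_t).
Since sigma*B_t ~ Normal(0, sigma^2 t), E[exp(sigma*B_t)] = exp(sigma^2 t / 2); so E[X_t] = x_0 * exp((mu - sigma^2/2) t) * exp(sigma^2 t / 2) = x_0 * exp(mu t) = 2*exp(-8*t).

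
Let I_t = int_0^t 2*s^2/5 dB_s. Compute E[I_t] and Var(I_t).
E[I_t] = 0; Var(I_t) = 4*t^5/125

The Itô integral of a deterministic integrand f(s) has mean 0 because each increment f(s) * (B_{s+ds} - B_s) has mean 0. By the Itô isometry:
  Var( int_0^t f(s) dB_s ) = E[ (int_0^t f(s) dB_s)^2 ] = int_0^t f(s)^2 ds.
Here f(s) = 2*s^2/5, so f(s)^2 = 4*s^4/25. Integrate:
  int_0^t (4*s^4/25) ds = 4*t^5/125.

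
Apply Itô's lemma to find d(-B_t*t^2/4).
d(-B_t*t^2/4) = (-B_t*t/2) dt + (-t^2/4) dB_t

Itô's formula for f(t, x): d f(t, B_t) = (f_t + (1/2) f_xx) dt + f_x dB_t. Compute partials of f(t, x) = -t^2*x/4:
  f_t(t,x)  = -t*x/2
  f_x(t,x)  = -t^2/4
  f_xx(t,x) = 0
Assemble drift = f_t + (1/2) f_xx = -t*x/2 and diffusion = f_x = -t^2/4. Substituting x = B_t:
  d(-B_t*t^2/4) = (-B_t*t/2) dt + (-t^2/4) dB_t.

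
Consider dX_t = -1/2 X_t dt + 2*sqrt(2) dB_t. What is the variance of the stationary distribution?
lim Var(X_t) = 8

The OU SDE dX = -theta X dt + sigma dB admits the integrating factor exp(theta t): d(exp(theta t) X_t) = sigma exp(theta t) dB_t. Integrating from 0 to t gives X_t = x_0 * exp(-theta t) + sigma * int_0^t exp(-theta (t-s)) dB_s for any initial x_0. The Itô integral has variance (by the Itô isometry) sigma^2 * int_0^t exp(-2 theta (t - s)) ds = sigma^2 * (1 - exp(-2 theta t)) / (2 theta), independent of x_0.
With theta = 1/2, sigma = 2*sqrt(2):
  Var(X_t) = (2*sqrt(2))^2 * (1 - exp(-2*1/2 t)) / (2 * 1/2) = 8 - 8*exp(-t).
As t -> infinity, exp(-2*1/2 t) -> 0, so the stationary variance is sigma^2 / (2 theta) = 8.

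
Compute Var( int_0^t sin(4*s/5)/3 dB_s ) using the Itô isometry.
Var = t/18 - 5*sin(4*t/5)*cos(4*t/5)/72

The Itô integral of a deterministic integrand f(s) has mean 0 because each increment f(s) * (B_{s+ds} - B_s) has mean 0. By the Itô isometry:
  Var( int_0^t f(s) dB_s ) = E[ (int_0^t f(s) dB_s)^2 ] = int_0^t f(s)^2 ds.
Here f(s) = sin(4*s/5)/3, so f(s)^2 = sin(4*s/5)^2/9. Integrate:
  int_0^t (sin(4*s/5)^2/9) ds = t/18 - 5*sin(4*t/5)*cos(4*t/5)/72.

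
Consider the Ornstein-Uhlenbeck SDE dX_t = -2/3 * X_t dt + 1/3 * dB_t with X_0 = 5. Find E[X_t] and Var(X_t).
E[X_t] = 5*exp(-2*t/3); Var(X_t) = 1/12 - exp(-4*t/3)/12

The OU SDE dX = -theta X dt + sigma dB admits the integrating factor exp(theta t): d(exp(theta t) X_t) = sigma exp(theta t) dB_t. Integrating from 0 to t:
  X_t = x_0 * exp(-theta t) + sigma * int_0^t exp(-theta (t-s)) dB_s.
The Itô integral has mean 0 and (by the Itô isometry) variance sigma^2 * int_0^t exp(-2 theta (t - s)) ds = sigma^2 * (1 - exp(-2 theta t)) / (2 theta).
With theta = 2/3, sigma = 1/3, x_0 = 5:
  E[X_t] = 5 * exp(-2/3 t) = 5*exp(-2*t/3)
  Var(X_t) = (1/3)^2 * (1 - exp(-2*2/3 t)) / (2 * 2/3) = 1/12 - exp(-4*t/3)/12.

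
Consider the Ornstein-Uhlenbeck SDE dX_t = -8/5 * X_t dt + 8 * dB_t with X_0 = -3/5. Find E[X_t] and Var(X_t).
E[X_t] = -3*exp(-8*t/5)/5; Var(X_t) = 20 - 20*exp(-16*t/5)

The OU SDE dX = -theta X dt + sigma dB admits the integrating factor exp(theta t): d(exp(theta t) X_t) = sigma exp(theta t) dB_t. Integrating from 0 to t:
  X_t = x_0 * exp(-theta t) + sigma * int_0^t exp(-theta (t-s)) dB_s.
The Itô integral has mean 0 and (by the Itô isometry) variance sigma^2 * int_0^t exp(-2 theta (t - s)) ds = sigma^2 * (1 - exp(-2 theta t)) / (2 theta).
With theta = 8/5, sigma = 8, x_0 = -3/5:
  E[X_t] = -3/5 * exp(-8/5 t) = -3*exp(-8*t/5)/5
  Var(X_t) = (8)^2 * (1 - exp(-2*8/5 t)) / (2 * 8/5) = 20 - 20*exp(-16*t/5).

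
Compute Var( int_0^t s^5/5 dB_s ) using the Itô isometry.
Var = t^11/275

The Itô integral of a deterministic integrand f(s) has mean 0 because each increment f(s) * (B_{s+ds} - B_s) has mean 0. By the Itô isometry:
  Var( int_0^t f(s) dB_s ) = E[ (int_0^t f(s) dB_s)^2 ] = int_0^t f(s)^2 ds.
Here f(s) = s^5/5, so f(s)^2 = s^10/25. Integrate:
  int_0^t (s^10/25) ds = t^11/275.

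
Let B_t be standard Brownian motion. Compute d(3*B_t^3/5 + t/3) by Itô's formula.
d(3*B_t^3/5 + t/3) = (9*B_t/5 + 1/3) dt + (9*B_t^2/5) dB_t

Itô's formula for f(t, x): d f(t, B_t) = (f_t + (1/2) f_xx) dt + f_x dB_t. Compute partials of f(t, x) = t/3 + 3*x^3/5:
  f_t(t,x)  = 1/3
  f_x(t,x)  = 9*x^2/5
  f_xx(t,x) = 18*x/5
Assemble drift = f_t + (1/2) f_xx = 9*x/5 + 1/3 and diffusion = f_x = 9*x^2/5. Substituting x = B_t:
  d(3*B_t^3/5 + t/3) = (9*B_t/5 + 1/3) dt + (9*B_t^2/5) dB_t.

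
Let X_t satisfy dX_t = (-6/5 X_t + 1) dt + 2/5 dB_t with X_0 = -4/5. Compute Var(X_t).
Var(X_t) = 1/15 - exp(-12*t/5)/15

The variance V(t) = Var(X_t) satisfies V'(t) = 2 a V(t) + c^2 with V(0) = 0 (drift coefficient is linear in X, diffusion is constant). With a = -6/5, c = 2/5, the solution is
  V(t) = (c^2 / (2 a)) * (exp(2 a t) - 1)
       = ((2/5)^2 / (2*(-6/5))) * (exp((-12/5) t) - 1)
       = 1/15 - exp(-12*t/5)/15.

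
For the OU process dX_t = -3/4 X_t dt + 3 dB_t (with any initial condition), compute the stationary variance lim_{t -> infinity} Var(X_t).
lim Var(X_t) = 6

The OU SDE dX = -theta X dt + sigma dB admits the integrating factor exp(theta t): d(exp(theta t) X_t) = sigma exp(theta t) dB_t. Integrating from 0 to t gives X_t = x_0 * exp(-theta t) + sigma * int_0^t exp(-theta (t-s)) dB_s for any initial x_0. The Itô integral has variance (by the Itô isometry) sigma^2 * int_0^t exp(-2 theta (t - s)) ds = sigma^2 * (1 - exp(-2 theta t)) / (2 theta), independent of x_0.
With theta = 3/4, sigma = 3:
  Var(X_t) = (3)^2 * (1 - exp(-2*3/4 t)) / (2 * 3/4) = 6 - 6*exp(-3*t/2).
As t -> infinity, exp(-2*3/4 t) -> 0, so the stationary variance is sigma^2 / (2 theta) = 6.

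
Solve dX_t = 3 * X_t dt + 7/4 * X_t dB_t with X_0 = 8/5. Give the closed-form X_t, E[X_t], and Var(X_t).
X_t = 8/5 * exp((47/32) t + (7/4) B_t); E[X_t] = 8*exp(3*t)/5; Var(X_t) = 64*(exp(49*t/16) - 1)*exp(6*t)/25

For GBM dX = mu X dt + sigma X dB with X_0 = x_0, apply Itô to Y = log X: dY = (mu - sigma^2/2) dt + sigma dB, so Y_t = log(x_0) + (mu - sigma^2/2) t + sigma B_t and hence X_t = x_0 * exp((mu - sigma^2/2) t + sigma B_t).
With mu = 3, sigma = 7/4, x_0 = 8/5, this gives:
  X_t = 8/5 * exp((47/32) * t + (7/4) * B_t).
Since sigma*B_t ~ Normal(0, sigma^2 t), E[exp(sigma*B_t)] = exp(sigma^2 t / 2); so E[X_t] = x_0 * exp((mu - sigma^2/2) t) * exp(sigma^2 t / 2) = x_0 * exp(mu t) = 8*exp(3*t)/5.
Var(X_t) = E[X_t^2] - (E[X_t])^2 = x_0^2 * exp(2 mu t) * (exp(sigma^2 t) - 1) = 64*(exp(49*t/16) - 1)*exp(6*t)/25.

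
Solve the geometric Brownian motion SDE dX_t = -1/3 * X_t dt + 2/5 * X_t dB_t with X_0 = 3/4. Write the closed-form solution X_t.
X_t = 3/4 * exp((-31/75) * t + (2/5) * B_t)

For GBM dX = mu X dt + sigma X dB with X_0 = x_0, apply Itô to Y = log X: dY = (mu - sigma^2/2) dt + sigma dB, so Y_t = log(x_0) + (mu - sigma^2/2) t + sigma B_t and hence X_t = x_0 * exp((mu - sigma^2/2) t + sigma B_t).
With mu = -1/3, sigma = 2/5, x_0 = 3/4, this gives:
  X_t = 3/4 * exp((-31/75) * t + (2/5) * B_t).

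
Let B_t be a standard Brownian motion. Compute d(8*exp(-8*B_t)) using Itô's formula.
d(8*exp(-8*B_t)) = (256*exp(-8*B_t)) dt + (-64*exp(-8*B_t)) dB_t

Itô's formula for f(B_t) gives d f(B_t) = f'(B_t) dB_t + (1/2) f''(B_t) dt. Compute derivatives of f(x) = 8*exp(-8*x):
  f'(x)  = -64*exp(-8*x)
  f''(x) = 512*exp(-8*x)
Substitute x = B_t and multiply the f'' term by 1/2:
  drift     = (1/2) * (512*exp(-8*x)) evaluated at B_t = 256*exp(-8*B_t)
  diffusion = (-64*exp(-8*x)) evaluated at B_t = -64*exp(-8*B_t)
Therefore d(8*exp(-8*B_t)) = (256*exp(-8*B_t)) dt + (-64*exp(-8*B_t)) dB_t.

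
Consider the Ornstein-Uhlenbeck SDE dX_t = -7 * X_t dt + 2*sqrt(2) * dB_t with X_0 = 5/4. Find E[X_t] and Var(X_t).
E[X_t] = 5*exp(-7*t)/4; Var(X_t) = 4/7 - 4*exp(-14*t)/7

The OU SDE dX = -theta X dt + sigma dB admits the integrating factor exp(theta t): d(exp(theta t) X_t) = sigma exp(theta t) dB_t. Integrating from 0 to t:
  X_t = x_0 * exp(-theta t) + sigma * int_0^t exp(-theta (t-s)) dB_s.
The Itô integral has mean 0 and (by the Itô isometry) variance sigma^2 * int_0^t exp(-2 theta (t - s)) ds = sigma^2 * (1 - exp(-2 theta t)) / (2 theta).
With theta = 7, sigma = 2*sqrt(2), x_0 = 5/4:
  E[X_t] = 5/4 * exp(-7 t) = 5*exp(-7*t)/4
  Var(X_t) = (2*sqrt(2))^2 * (1 - exp(-2*7 t)) / (2 * 7) = 4/7 - 4*exp(-14*t)/7.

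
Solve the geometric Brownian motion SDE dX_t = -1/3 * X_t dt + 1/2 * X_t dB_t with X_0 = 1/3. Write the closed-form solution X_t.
X_t = 1/3 * exp((-11/24) * t + (1/2) * B_t)

For GBM dX = mu X dt + sigma X dB with X_0 = x_0, apply Itô to Y = log X: dY = (mu - sigma^2/2) dt + sigma dB, so Y_t = log(x_0) + (mu - sigma^2/2) t + sigma B_t and hence X_t = x_0 * exp((mu - sigma^2/2) t + sigma B_t).
With mu = -1/3, sigma = 1/2, x_0 = 1/3, this gives:
  X_t = 1/3 * exp((-11/24) * t + (1/2) * B_t).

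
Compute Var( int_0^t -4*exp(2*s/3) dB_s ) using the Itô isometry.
Var = 12*exp(4*t/3) - 12

The Itô integral of a deterministic integrand f(s) has mean 0 because each increment f(s) * (B_{s+ds} - B_s) has mean 0. By the Itô isometry:
  Var( int_0^t f(s) dB_s ) = E[ (int_0^t f(s) dB_s)^2 ] = int_0^t f(s)^2 ds.
Here f(s) = -4*exp(2*s/3), so f(s)^2 = 16*exp(4*s/3). Integrate:
  int_0^t (16*exp(4*s/3)) ds = 12*exp(4*t/3) - 12.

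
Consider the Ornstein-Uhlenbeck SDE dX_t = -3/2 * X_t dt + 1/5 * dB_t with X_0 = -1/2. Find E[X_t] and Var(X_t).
E[X_t] = -exp(-3*t/2)/2; Var(X_t) = 1/75 - exp(-3*t)/75

The OU SDE dX = -theta X dt + sigma dB admits the integrating factor exp(theta t): d(exp(theta t) X_t) = sigma exp(theta t) dB_t. Integrating from 0 to t:
  X_t = x_0 * exp(-theta t) + sigma * int_0^t exp(-theta (t-s)) dB_s.
The Itô integral has mean 0 and (by the Itô isometry) variance sigma^2 * int_0^t exp(-2 theta (t - s)) ds = sigma^2 * (1 - exp(-2 theta t)) / (2 theta).
With theta = 3/2, sigma = 1/5, x_0 = -1/2:
  E[X_t] = -1/2 * exp(-3/2 t) = -exp(-3*t/2)/2
  Var(X_t) = (1/5)^2 * (1 - exp(-2*3/2 t)) / (2 * 3/2) = 1/75 - exp(-3*t)/75.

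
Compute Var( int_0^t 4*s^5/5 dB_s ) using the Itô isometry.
Var = 16*t^11/275

The Itô integral of a deterministic integrand f(s) has mean 0 because each increment f(s) * (B_{s+ds} - B_s) has mean 0. By the Itô isometry:
  Var( int_0^t f(s) dB_s ) = E[ (int_0^t f(s) dB_s)^2 ] = int_0^t f(s)^2 ds.
Here f(s) = 4*s^5/5, so f(s)^2 = 16*s^10/25. Integrate:
  int_0^t (16*s^10/25) ds = 16*t^11/275.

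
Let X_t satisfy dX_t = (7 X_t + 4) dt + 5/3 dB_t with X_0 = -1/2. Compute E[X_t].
E[X_t] = exp(7*t)/14 - 4/7

Taking expectations and using E[dB_t] = 0, the mean m(t) = E[X_t] satisfies the ODE m'(t) = a m(t) + b with m(0) = x_0. With a = 7, b = 4, x_0 = -1/2, the solution is
  m(t) = x_0 * exp(a t) + (b/a) * (exp(a t) - 1)
       = (-1/2) * exp(7 t) + (4/7) * (exp(7 t) - 1)
       = exp(7*t)/14 - 4/7.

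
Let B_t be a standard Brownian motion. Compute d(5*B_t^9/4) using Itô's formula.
d(5*B_t^9/4) = (45*B_t^7) dt + (45*B_t^8/4) dB_t

Itô's formula for f(B_t) gives d f(B_t) = f'(B_t) dB_t + (1/2) f''(B_t) dt. Compute derivatives of f(x) = 5*x^9/4:
  f'(x)  = 45*x^8/4
  f''(x) = 90*x^7
Substitute x = B_t and multiply the f'' term by 1/2:
  drift     = (1/2) * (90*x^7) evaluated at B_t = 45*B_t^7
  diffusion = (45*x^8/4) evaluated at B_t = 45*B_t^8/4
Therefore d(5*B_t^9/4) = (45*B_t^7) dt + (45*B_t^8/4) dB_t.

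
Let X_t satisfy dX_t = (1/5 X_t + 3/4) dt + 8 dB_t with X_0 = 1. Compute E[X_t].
E[X_t] = 19*exp(t/5)/4 - 15/4

Taking expectations and using E[dB_t] = 0, the mean m(t) = E[X_t] satisfies the ODE m'(t) = a m(t) + b with m(0) = x_0. With a = 1/5, b = 3/4, x_0 = 1, the solution is
  m(t) = x_0 * exp(a t) + (b/a) * (exp(a t) - 1)
       = 1 * exp((1/5) t) + ((3/4)/(1/5)) * (exp((1/5) t) - 1)
       = 19*exp(t/5)/4 - 15/4.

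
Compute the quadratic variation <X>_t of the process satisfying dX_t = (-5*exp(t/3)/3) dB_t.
<X>_t = 25*exp(2*t/3)/6 - 25/6

For an Itô process dX_t = a(t) dt + b(t) dB_t, the quadratic variation is <X>_t = int_0^t b(s)^2 ds (the drift term does not contribute). Here b(s) = -5*exp(s/3)/3, so
  b(s)^2 = 25*exp(2*s/3)/9.
Integrating from 0 to t:
  <X>_t = int_0^t (25*exp(2*s/3)/9) ds = 25*exp(2*t/3)/6 - 25/6.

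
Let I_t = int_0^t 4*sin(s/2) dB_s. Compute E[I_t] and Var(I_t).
E[I_t] = 0; Var(I_t) = 8*t - 8*sin(t)

The Itô integral of a deterministic integrand f(s) has mean 0 because each increment f(s) * (B_{s+ds} - B_s) has mean 0. By the Itô isometry:
  Var( int_0^t f(s) dB_s ) = E[ (int_0^t f(s) dB_s)^2 ] = int_0^t f(s)^2 ds.
Here f(s) = 4*sin(s/2), so f(s)^2 = 16*sin(s/2)^2. Integrate:
  int_0^t (16*sin(s/2)^2) ds = 8*t - 8*sin(t).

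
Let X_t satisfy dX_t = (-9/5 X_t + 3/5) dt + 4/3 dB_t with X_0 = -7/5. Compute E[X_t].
E[X_t] = 1/3 - 26*exp(-9*t/5)/15

Taking expectations and using E[dB_t] = 0, the mean m(t) = E[X_t] satisfies the ODE m'(t) = a m(t) + b with m(0) = x_0. With a = -9/5, b = 3/5, x_0 = -7/5, the solution is
  m(t) = x_0 * exp(a t) + (b/a) * (exp(a t) - 1)
       = (-7/5) * exp((-9/5) t) + ((3/5)/(-9/5)) * (exp((-9/5) t) - 1)
       = 1/3 - 26*exp(-9*t/5)/15.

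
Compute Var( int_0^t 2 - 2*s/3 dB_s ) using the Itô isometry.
Var = 4*t*(t^2 - 9*t + 27)/27

The Itô integral of a deterministic integrand f(s) has mean 0 because each increment f(s) * (B_{s+ds} - B_s) has mean 0. By the Itô isometry:
  Var( int_0^t f(s) dB_s ) = E[ (int_0^t f(s) dB_s)^2 ] = int_0^t f(s)^2 ds.
Here f(s) = 2 - 2*s/3, so f(s)^2 = 4*(s - 3)^2/9. Integrate:
  int_0^t (4*(s - 3)^2/9) ds = 4*t*(t^2 - 9*t + 27)/27.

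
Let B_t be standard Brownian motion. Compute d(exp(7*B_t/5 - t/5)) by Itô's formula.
d(exp(7*B_t/5 - t/5)) = (39*exp(7*B_t/5 - t/5)/50) dt + (7*exp(7*B_t/5 - t/5)/5) dB_t

Itô's formula for f(t, x): d f(t, B_t) = (f_t + (1/2) f_xx) dt + f_x dB_t. Compute partials of f(t, x) = exp(-t/5 + 7*x/5):
  f_t(t,x)  = -exp(-t/5 + 7*x/5)/5
  f_x(t,x)  = 7*exp(-t/5 + 7*x/5)/5
  f_xx(t,x) = 49*exp(-t/5 + 7*x/5)/25
Assemble drift = f_t + (1/2) f_xx = 39*exp(-t/5 + 7*x/5)/50 and diffusion = f_x = 7*exp(-t/5 + 7*x/5)/5. Substituting x = B_t:
  d(exp(7*B_t/5 - t/5)) = (39*exp(7*B_t/5 - t/5)/50) dt + (7*exp(7*B_t/5 - t/5)/5) dB_t.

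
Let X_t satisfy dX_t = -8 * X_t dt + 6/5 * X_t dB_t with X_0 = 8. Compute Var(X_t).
Var(X_t) = (64*exp(36*t/25) - 64)*exp(-16*t)

For GBM dX = mu X dt + sigma X dB with X_0 = x_0, apply Itô to Y = log X: dY = (mu - sigma^2/2) dt + sigma dB, so Y_t = log(x_0) + (mu - sigma^2/2) t + sigma B_t and hence X_t = x_0 * exp((mu - sigma^2/2) t + sigma B_t).
With mu = -8, sigma = 6/5, x_0 = 8, this gives:
  X_t = 8 * exp((-218/25) * t + (6/5) * B_t).
Since sigma*B_t ~ Normal(0, sigma^2 t), E[exp(sigma*B_t)] = exp(sigma^2 t / 2); so E[X_t] = x_0 * exp((mu - sigma^2/2) t) * exp(sigma^2 t / 2) = x_0 * exp(mu t) = 8*exp(-8*t).
Var(X_t) = E[X_t^2] - (E[X_t])^2 = x_0^2 * exp(2 mu t) * (exp(sigma^2 t) - 1) = (64*exp(36*t/25) - 64)*exp(-16*t).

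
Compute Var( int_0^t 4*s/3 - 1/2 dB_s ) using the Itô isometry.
Var = t*(64*t^2 - 72*t + 27)/108

The Itô integral of a deterministic integrand f(s) has mean 0 because each increment f(s) * (B_{s+ds} - B_s) has mean 0. By the Itô isometry:
  Var( int_0^t f(s) dB_s ) = E[ (int_0^t f(s) dB_s)^2 ] = int_0^t f(s)^2 ds.
Here f(s) = 4*s/3 - 1/2, so f(s)^2 = (8*s - 3)^2/36. Integrate:
  int_0^t ((8*s - 3)^2/36) ds = t*(64*t^2 - 72*t + 27)/108.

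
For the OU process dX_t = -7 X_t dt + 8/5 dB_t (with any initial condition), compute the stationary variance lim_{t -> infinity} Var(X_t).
lim Var(X_t) = 32/175

The OU SDE dX = -theta X dt + sigma dB admits the integrating factor exp(theta t): d(exp(theta t) X_t) = sigma exp(theta t) dB_t. Integrating from 0 to t gives X_t = x_0 * exp(-theta t) + sigma * int_0^t exp(-theta (t-s)) dB_s for any initial x_0. The Itô integral has variance (by the Itô isometry) sigma^2 * int_0^t exp(-2 theta (t - s)) ds = sigma^2 * (1 - exp(-2 theta t)) / (2 theta), independent of x_0.
With theta = 7, sigma = 8/5:
  Var(X_t) = (8/5)^2 * (1 - exp(-2*7 t)) / (2 * 7) = 32/175 - 32*exp(-14*t)/175.
As t -> infinity, exp(-2*7 t) -> 0, so the stationary variance is sigma^2 / (2 theta) = 32/175.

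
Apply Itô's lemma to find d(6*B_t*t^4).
d(6*B_t*t^4) = (24*B_t*t^3) dt + (6*t^4) dB_t

Itô's formula for f(t, x): d f(t, B_t) = (f_t + (1/2) f_xx) dt + f_x dB_t. Compute partials of f(t, x) = 6*t^4*x:
  f_t(t,x)  = 24*t^3*x
  f_x(t,x)  = 6*t^4
  f_xx(t,x) = 0
Assemble drift = f_t + (1/2) f_xx = 24*t^3*x and diffusion = f_x = 6*t^4. Substituting x = B_t:
  d(6*B_t*t^4) = (24*B_t*t^3) dt + (6*t^4) dB_t.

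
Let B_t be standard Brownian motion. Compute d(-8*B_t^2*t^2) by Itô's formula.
d(-8*B_t^2*t^2) = (8*t*(-2*B_t^2 - t)) dt + (-16*B_t*t^2) dB_t

Itô's formula for f(t, x): d f(t, B_t) = (f_t + (1/2) f_xx) dt + f_x dB_t. Compute partials of f(t, x) = -8*t^2*x^2:
  f_t(t,x)  = -16*t*x^2
  f_x(t,x)  = -16*t^2*x
  f_xx(t,x) = -16*t^2
Assemble drift = f_t + (1/2) f_xx = 8*t*(-t - 2*x^2) and diffusion = f_x = -16*t^2*x. Substituting x = B_t:
  d(-8*B_t^2*t^2) = (8*t*(-2*B_t^2 - t)) dt + (-16*B_t*t^2) dB_t.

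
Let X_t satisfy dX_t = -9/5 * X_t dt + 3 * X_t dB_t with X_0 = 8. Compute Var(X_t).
Var(X_t) = (64*exp(9*t) - 64)*exp(-18*t/5)

For GBM dX = mu X dt + sigma X dB with X_0 = x_0, apply Itô to Y = log X: dY = (mu - sigma^2/2) dt + sigma dB, so Y_t = log(x_0) + (mu - sigma^2/2) t + sigma B_t and hence X_t = x_0 * exp((mu - sigma^2/2) t + sigma B_t).
With mu = -9/5, sigma = 3, x_0 = 8, this gives:
  X_t = 8 * exp((-63/10) * t + (3) * B_t).
Since sigma*B_t ~ Normal(0, sigma^2 t), E[exp(sigma*B_t)] = exp(sigma^2 t / 2); so E[X_t] = x_0 * exp((mu - sigma^2/2) t) * exp(sigma^2 t / 2) = x_0 * exp(mu t) = 8*exp(-9*t/5).
Var(X_t) = E[X_t^2] - (E[X_t])^2 = x_0^2 * exp(2 mu t) * (exp(sigma^2 t) - 1) = (64*exp(9*t) - 64)*exp(-18*t/5).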